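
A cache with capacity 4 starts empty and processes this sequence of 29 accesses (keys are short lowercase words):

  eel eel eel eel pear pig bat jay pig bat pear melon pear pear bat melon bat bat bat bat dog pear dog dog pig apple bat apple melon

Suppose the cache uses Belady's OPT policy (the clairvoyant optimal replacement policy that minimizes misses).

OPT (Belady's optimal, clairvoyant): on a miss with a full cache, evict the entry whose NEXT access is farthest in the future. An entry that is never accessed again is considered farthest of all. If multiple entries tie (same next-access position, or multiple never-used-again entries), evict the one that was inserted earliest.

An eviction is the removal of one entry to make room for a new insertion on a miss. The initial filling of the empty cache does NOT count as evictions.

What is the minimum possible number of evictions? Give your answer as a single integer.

OPT (Belady) simulation (capacity=4):
  1. access eel: MISS. Cache: [eel]
  2. access eel: HIT. Next use of eel: step 3. Cache: [eel]
  3. access eel: HIT. Next use of eel: step 4. Cache: [eel]
  4. access eel: HIT. Next use of eel: never. Cache: [eel]
  5. access pear: MISS. Cache: [eel pear]
  6. access pig: MISS. Cache: [eel pear pig]
  7. access bat: MISS. Cache: [eel pear pig bat]
  8. access jay: MISS, evict eel (next use: never). Cache: [pear pig bat jay]
  9. access pig: HIT. Next use of pig: step 25. Cache: [pear pig bat jay]
  10. access bat: HIT. Next use of bat: step 15. Cache: [pear pig bat jay]
  11. access pear: HIT. Next use of pear: step 13. Cache: [pear pig bat jay]
  12. access melon: MISS, evict jay (next use: never). Cache: [pear pig bat melon]
  13. access pear: HIT. Next use of pear: step 14. Cache: [pear pig bat melon]
  14. access pear: HIT. Next use of pear: step 22. Cache: [pear pig bat melon]
  15. access bat: HIT. Next use of bat: step 17. Cache: [pear pig bat melon]
  16. access melon: HIT. Next use of melon: step 29. Cache: [pear pig bat melon]
  17. access bat: HIT. Next use of bat: step 18. Cache: [pear pig bat melon]
  18. access bat: HIT. Next use of bat: step 19. Cache: [pear pig bat melon]
  19. access bat: HIT. Next use of bat: step 20. Cache: [pear pig bat melon]
  20. access bat: HIT. Next use of bat: step 27. Cache: [pear pig bat melon]
  21. access dog: MISS, evict melon (next use: step 29). Cache: [pear pig bat dog]
  22. access pear: HIT. Next use of pear: never. Cache: [pear pig bat dog]
  23. access dog: HIT. Next use of dog: step 24. Cache: [pear pig bat dog]
  24. access dog: HIT. Next use of dog: never. Cache: [pear pig bat dog]
  25. access pig: HIT. Next use of pig: never. Cache: [pear pig bat dog]
  26. access apple: MISS, evict pear (next use: never). Cache: [pig bat dog apple]
  27. access bat: HIT. Next use of bat: never. Cache: [pig bat dog apple]
  28. access apple: HIT. Next use of apple: never. Cache: [pig bat dog apple]
  29. access melon: MISS, evict pig (next use: never). Cache: [bat dog apple melon]
Total: 20 hits, 9 misses, 5 evictions

Answer: 5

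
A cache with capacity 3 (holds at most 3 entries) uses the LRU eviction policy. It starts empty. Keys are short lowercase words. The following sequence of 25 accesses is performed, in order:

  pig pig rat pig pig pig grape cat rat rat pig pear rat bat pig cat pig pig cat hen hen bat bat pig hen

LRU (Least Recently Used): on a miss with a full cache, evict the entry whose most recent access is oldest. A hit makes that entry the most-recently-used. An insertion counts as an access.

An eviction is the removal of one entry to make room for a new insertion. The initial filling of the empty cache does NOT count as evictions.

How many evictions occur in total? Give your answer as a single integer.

LRU simulation (capacity=3):
  1. access pig: MISS. Cache (LRU->MRU): [pig]
  2. access pig: HIT. Cache (LRU->MRU): [pig]
  3. access rat: MISS. Cache (LRU->MRU): [pig rat]
  4. access pig: HIT. Cache (LRU->MRU): [rat pig]
  5. access pig: HIT. Cache (LRU->MRU): [rat pig]
  6. access pig: HIT. Cache (LRU->MRU): [rat pig]
  7. access grape: MISS. Cache (LRU->MRU): [rat pig grape]
  8. access cat: MISS, evict rat. Cache (LRU->MRU): [pig grape cat]
  9. access rat: MISS, evict pig. Cache (LRU->MRU): [grape cat rat]
  10. access rat: HIT. Cache (LRU->MRU): [grape cat rat]
  11. access pig: MISS, evict grape. Cache (LRU->MRU): [cat rat pig]
  12. access pear: MISS, evict cat. Cache (LRU->MRU): [rat pig pear]
  13. access rat: HIT. Cache (LRU->MRU): [pig pear rat]
  14. access bat: MISS, evict pig. Cache (LRU->MRU): [pear rat bat]
  15. access pig: MISS, evict pear. Cache (LRU->MRU): [rat bat pig]
  16. access cat: MISS, evict rat. Cache (LRU->MRU): [bat pig cat]
  17. access pig: HIT. Cache (LRU->MRU): [bat cat pig]
  18. access pig: HIT. Cache (LRU->MRU): [bat cat pig]
  19. access cat: HIT. Cache (LRU->MRU): [bat pig cat]
  20. access hen: MISS, evict bat. Cache (LRU->MRU): [pig cat hen]
  21. access hen: HIT. Cache (LRU->MRU): [pig cat hen]
  22. access bat: MISS, evict pig. Cache (LRU->MRU): [cat hen bat]
  23. access bat: HIT. Cache (LRU->MRU): [cat hen bat]
  24. access pig: MISS, evict cat. Cache (LRU->MRU): [hen bat pig]
  25. access hen: HIT. Cache (LRU->MRU): [bat pig hen]
Total: 12 hits, 13 misses, 10 evictions

Answer: 10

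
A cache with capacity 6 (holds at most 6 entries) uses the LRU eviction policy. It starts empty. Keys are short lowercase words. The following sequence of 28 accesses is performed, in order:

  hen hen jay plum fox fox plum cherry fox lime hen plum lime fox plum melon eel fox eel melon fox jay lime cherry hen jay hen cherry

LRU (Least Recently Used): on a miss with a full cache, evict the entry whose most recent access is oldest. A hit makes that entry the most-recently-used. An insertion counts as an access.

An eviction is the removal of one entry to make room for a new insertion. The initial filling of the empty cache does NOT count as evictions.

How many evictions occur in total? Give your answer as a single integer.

LRU simulation (capacity=6):
  1. access hen: MISS. Cache (LRU->MRU): [hen]
  2. access hen: HIT. Cache (LRU->MRU): [hen]
  3. access jay: MISS. Cache (LRU->MRU): [hen jay]
  4. access plum: MISS. Cache (LRU->MRU): [hen jay plum]
  5. access fox: MISS. Cache (LRU->MRU): [hen jay plum fox]
  6. access fox: HIT. Cache (LRU->MRU): [hen jay plum fox]
  7. access plum: HIT. Cache (LRU->MRU): [hen jay fox plum]
  8. access cherry: MISS. Cache (LRU->MRU): [hen jay fox plum cherry]
  9. access fox: HIT. Cache (LRU->MRU): [hen jay plum cherry fox]
  10. access lime: MISS. Cache (LRU->MRU): [hen jay plum cherry fox lime]
  11. access hen: HIT. Cache (LRU->MRU): [jay plum cherry fox lime hen]
  12. access plum: HIT. Cache (LRU->MRU): [jay cherry fox lime hen plum]
  13. access lime: HIT. Cache (LRU->MRU): [jay cherry fox hen plum lime]
  14. access fox: HIT. Cache (LRU->MRU): [jay cherry hen plum lime fox]
  15. access plum: HIT. Cache (LRU->MRU): [jay cherry hen lime fox plum]
  16. access melon: MISS, evict jay. Cache (LRU->MRU): [cherry hen lime fox plum melon]
  17. access eel: MISS, evict cherry. Cache (LRU->MRU): [hen lime fox plum melon eel]
  18. access fox: HIT. Cache (LRU->MRU): [hen lime plum melon eel fox]
  19. access eel: HIT. Cache (LRU->MRU): [hen lime plum melon fox eel]
  20. access melon: HIT. Cache (LRU->MRU): [hen lime plum fox eel melon]
  21. access fox: HIT. Cache (LRU->MRU): [hen lime plum eel melon fox]
  22. access jay: MISS, evict hen. Cache (LRU->MRU): [lime plum eel melon fox jay]
  23. access lime: HIT. Cache (LRU->MRU): [plum eel melon fox jay lime]
  24. access cherry: MISS, evict plum. Cache (LRU->MRU): [eel melon fox jay lime cherry]
  25. access hen: MISS, evict eel. Cache (LRU->MRU): [melon fox jay lime cherry hen]
  26. access jay: HIT. Cache (LRU->MRU): [melon fox lime cherry hen jay]
  27. access hen: HIT. Cache (LRU->MRU): [melon fox lime cherry jay hen]
  28. access cherry: HIT. Cache (LRU->MRU): [melon fox lime jay hen cherry]
Total: 17 hits, 11 misses, 5 evictions

Answer: 5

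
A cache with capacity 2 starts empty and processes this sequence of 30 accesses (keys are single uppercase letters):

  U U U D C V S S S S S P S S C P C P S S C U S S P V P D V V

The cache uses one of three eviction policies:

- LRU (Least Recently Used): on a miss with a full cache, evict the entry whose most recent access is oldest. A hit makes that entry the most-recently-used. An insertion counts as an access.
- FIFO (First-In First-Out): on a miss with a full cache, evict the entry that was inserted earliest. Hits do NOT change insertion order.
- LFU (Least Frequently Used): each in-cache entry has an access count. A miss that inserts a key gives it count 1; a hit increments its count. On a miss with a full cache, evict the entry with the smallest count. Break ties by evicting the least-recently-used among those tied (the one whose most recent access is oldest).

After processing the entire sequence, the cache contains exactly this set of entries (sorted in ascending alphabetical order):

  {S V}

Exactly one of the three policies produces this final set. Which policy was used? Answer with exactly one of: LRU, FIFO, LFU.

Answer: LFU

Derivation:
Simulating under each policy and comparing final sets:
  LRU: final set = {D V} -> differs
  FIFO: final set = {D V} -> differs
  LFU: final set = {S V} -> MATCHES target
Only LFU produces the target set.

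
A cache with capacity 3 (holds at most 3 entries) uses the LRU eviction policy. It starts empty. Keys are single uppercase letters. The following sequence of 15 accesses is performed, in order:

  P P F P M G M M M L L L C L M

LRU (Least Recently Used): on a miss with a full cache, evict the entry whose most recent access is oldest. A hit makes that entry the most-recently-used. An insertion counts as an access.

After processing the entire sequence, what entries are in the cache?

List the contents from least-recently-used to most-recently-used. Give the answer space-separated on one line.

Answer: C L M

Derivation:
LRU simulation (capacity=3):
  1. access P: MISS. Cache (LRU->MRU): [P]
  2. access P: HIT. Cache (LRU->MRU): [P]
  3. access F: MISS. Cache (LRU->MRU): [P F]
  4. access P: HIT. Cache (LRU->MRU): [F P]
  5. access M: MISS. Cache (LRU->MRU): [F P M]
  6. access G: MISS, evict F. Cache (LRU->MRU): [P M G]
  7. access M: HIT. Cache (LRU->MRU): [P G M]
  8. access M: HIT. Cache (LRU->MRU): [P G M]
  9. access M: HIT. Cache (LRU->MRU): [P G M]
  10. access L: MISS, evict P. Cache (LRU->MRU): [G M L]
  11. access L: HIT. Cache (LRU->MRU): [G M L]
  12. access L: HIT. Cache (LRU->MRU): [G M L]
  13. access C: MISS, evict G. Cache (LRU->MRU): [M L C]
  14. access L: HIT. Cache (LRU->MRU): [M C L]
  15. access M: HIT. Cache (LRU->MRU): [C L M]
Total: 9 hits, 6 misses, 3 evictions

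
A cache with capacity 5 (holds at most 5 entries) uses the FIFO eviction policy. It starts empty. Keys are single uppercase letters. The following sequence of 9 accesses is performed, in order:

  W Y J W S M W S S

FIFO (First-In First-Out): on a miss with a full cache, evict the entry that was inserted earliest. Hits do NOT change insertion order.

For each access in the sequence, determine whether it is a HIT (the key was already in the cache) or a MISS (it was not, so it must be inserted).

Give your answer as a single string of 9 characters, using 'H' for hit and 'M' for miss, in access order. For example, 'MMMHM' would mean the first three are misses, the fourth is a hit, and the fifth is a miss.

Answer: MMMHMMHHH

Derivation:
FIFO simulation (capacity=5):
  1. access W: MISS. Cache (old->new): [W]
  2. access Y: MISS. Cache (old->new): [W Y]
  3. access J: MISS. Cache (old->new): [W Y J]
  4. access W: HIT. Cache (old->new): [W Y J]
  5. access S: MISS. Cache (old->new): [W Y J S]
  6. access M: MISS. Cache (old->new): [W Y J S M]
  7. access W: HIT. Cache (old->new): [W Y J S M]
  8. access S: HIT. Cache (old->new): [W Y J S M]
  9. access S: HIT. Cache (old->new): [W Y J S M]
Total: 4 hits, 5 misses, 0 evictions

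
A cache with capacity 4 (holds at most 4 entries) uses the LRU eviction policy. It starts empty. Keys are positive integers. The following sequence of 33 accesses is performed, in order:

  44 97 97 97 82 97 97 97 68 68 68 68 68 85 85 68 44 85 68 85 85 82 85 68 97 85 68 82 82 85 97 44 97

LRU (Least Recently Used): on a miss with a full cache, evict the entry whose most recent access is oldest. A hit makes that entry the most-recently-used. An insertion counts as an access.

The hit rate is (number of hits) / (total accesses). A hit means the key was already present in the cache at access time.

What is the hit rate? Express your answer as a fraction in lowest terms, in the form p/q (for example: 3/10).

LRU simulation (capacity=4):
  1. access 44: MISS. Cache (LRU->MRU): [44]
  2. access 97: MISS. Cache (LRU->MRU): [44 97]
  3. access 97: HIT. Cache (LRU->MRU): [44 97]
  4. access 97: HIT. Cache (LRU->MRU): [44 97]
  5. access 82: MISS. Cache (LRU->MRU): [44 97 82]
  6. access 97: HIT. Cache (LRU->MRU): [44 82 97]
  7. access 97: HIT. Cache (LRU->MRU): [44 82 97]
  8. access 97: HIT. Cache (LRU->MRU): [44 82 97]
  9. access 68: MISS. Cache (LRU->MRU): [44 82 97 68]
  10. access 68: HIT. Cache (LRU->MRU): [44 82 97 68]
  11. access 68: HIT. Cache (LRU->MRU): [44 82 97 68]
  12. access 68: HIT. Cache (LRU->MRU): [44 82 97 68]
  13. access 68: HIT. Cache (LRU->MRU): [44 82 97 68]
  14. access 85: MISS, evict 44. Cache (LRU->MRU): [82 97 68 85]
  15. access 85: HIT. Cache (LRU->MRU): [82 97 68 85]
  16. access 68: HIT. Cache (LRU->MRU): [82 97 85 68]
  17. access 44: MISS, evict 82. Cache (LRU->MRU): [97 85 68 44]
  18. access 85: HIT. Cache (LRU->MRU): [97 68 44 85]
  19. access 68: HIT. Cache (LRU->MRU): [97 44 85 68]
  20. access 85: HIT. Cache (LRU->MRU): [97 44 68 85]
  21. access 85: HIT. Cache (LRU->MRU): [97 44 68 85]
  22. access 82: MISS, evict 97. Cache (LRU->MRU): [44 68 85 82]
  23. access 85: HIT. Cache (LRU->MRU): [44 68 82 85]
  24. access 68: HIT. Cache (LRU->MRU): [44 82 85 68]
  25. access 97: MISS, evict 44. Cache (LRU->MRU): [82 85 68 97]
  26. access 85: HIT. Cache (LRU->MRU): [82 68 97 85]
  27. access 68: HIT. Cache (LRU->MRU): [82 97 85 68]
  28. access 82: HIT. Cache (LRU->MRU): [97 85 68 82]
  29. access 82: HIT. Cache (LRU->MRU): [97 85 68 82]
  30. access 85: HIT. Cache (LRU->MRU): [97 68 82 85]
  31. access 97: HIT. Cache (LRU->MRU): [68 82 85 97]
  32. access 44: MISS, evict 68. Cache (LRU->MRU): [82 85 97 44]
  33. access 97: HIT. Cache (LRU->MRU): [82 85 44 97]
Total: 24 hits, 9 misses, 5 evictions

Hit rate = 24/33 = 8/11

Answer: 8/11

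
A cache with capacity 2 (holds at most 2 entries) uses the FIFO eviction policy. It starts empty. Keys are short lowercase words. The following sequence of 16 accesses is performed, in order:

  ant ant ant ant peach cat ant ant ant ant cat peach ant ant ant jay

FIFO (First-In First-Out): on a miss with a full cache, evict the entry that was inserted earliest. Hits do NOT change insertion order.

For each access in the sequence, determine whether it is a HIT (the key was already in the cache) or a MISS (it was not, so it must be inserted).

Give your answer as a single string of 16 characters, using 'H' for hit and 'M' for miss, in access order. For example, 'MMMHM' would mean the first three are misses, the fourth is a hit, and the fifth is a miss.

FIFO simulation (capacity=2):
  1. access ant: MISS. Cache (old->new): [ant]
  2. access ant: HIT. Cache (old->new): [ant]
  3. access ant: HIT. Cache (old->new): [ant]
  4. access ant: HIT. Cache (old->new): [ant]
  5. access peach: MISS. Cache (old->new): [ant peach]
  6. access cat: MISS, evict ant. Cache (old->new): [peach cat]
  7. access ant: MISS, evict peach. Cache (old->new): [cat ant]
  8. access ant: HIT. Cache (old->new): [cat ant]
  9. access ant: HIT. Cache (old->new): [cat ant]
  10. access ant: HIT. Cache (old->new): [cat ant]
  11. access cat: HIT. Cache (old->new): [cat ant]
  12. access peach: MISS, evict cat. Cache (old->new): [ant peach]
  13. access ant: HIT. Cache (old->new): [ant peach]
  14. access ant: HIT. Cache (old->new): [ant peach]
  15. access ant: HIT. Cache (old->new): [ant peach]
  16. access jay: MISS, evict ant. Cache (old->new): [peach jay]
Total: 10 hits, 6 misses, 4 evictions

Answer: MHHHMMMHHHHMHHHM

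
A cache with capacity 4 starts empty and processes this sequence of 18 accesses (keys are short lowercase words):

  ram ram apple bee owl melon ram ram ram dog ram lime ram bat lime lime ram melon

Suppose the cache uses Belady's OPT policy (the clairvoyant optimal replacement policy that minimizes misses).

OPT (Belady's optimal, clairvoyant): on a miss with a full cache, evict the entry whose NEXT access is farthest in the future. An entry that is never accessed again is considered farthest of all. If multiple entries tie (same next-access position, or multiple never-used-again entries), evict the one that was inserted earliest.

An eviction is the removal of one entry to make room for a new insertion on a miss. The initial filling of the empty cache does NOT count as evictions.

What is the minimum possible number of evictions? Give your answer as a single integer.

Answer: 4

Derivation:
OPT (Belady) simulation (capacity=4):
  1. access ram: MISS. Cache: [ram]
  2. access ram: HIT. Next use of ram: step 7. Cache: [ram]
  3. access apple: MISS. Cache: [ram apple]
  4. access bee: MISS. Cache: [ram apple bee]
  5. access owl: MISS. Cache: [ram apple bee owl]
  6. access melon: MISS, evict apple (next use: never). Cache: [ram bee owl melon]
  7. access ram: HIT. Next use of ram: step 8. Cache: [ram bee owl melon]
  8. access ram: HIT. Next use of ram: step 9. Cache: [ram bee owl melon]
  9. access ram: HIT. Next use of ram: step 11. Cache: [ram bee owl melon]
  10. access dog: MISS, evict bee (next use: never). Cache: [ram owl melon dog]
  11. access ram: HIT. Next use of ram: step 13. Cache: [ram owl melon dog]
  12. access lime: MISS, evict owl (next use: never). Cache: [ram melon dog lime]
  13. access ram: HIT. Next use of ram: step 17. Cache: [ram melon dog lime]
  14. access bat: MISS, evict dog (next use: never). Cache: [ram melon lime bat]
  15. access lime: HIT. Next use of lime: step 16. Cache: [ram melon lime bat]
  16. access lime: HIT. Next use of lime: never. Cache: [ram melon lime bat]
  17. access ram: HIT. Next use of ram: never. Cache: [ram melon lime bat]
  18. access melon: HIT. Next use of melon: never. Cache: [ram melon lime bat]
Total: 10 hits, 8 misses, 4 evictions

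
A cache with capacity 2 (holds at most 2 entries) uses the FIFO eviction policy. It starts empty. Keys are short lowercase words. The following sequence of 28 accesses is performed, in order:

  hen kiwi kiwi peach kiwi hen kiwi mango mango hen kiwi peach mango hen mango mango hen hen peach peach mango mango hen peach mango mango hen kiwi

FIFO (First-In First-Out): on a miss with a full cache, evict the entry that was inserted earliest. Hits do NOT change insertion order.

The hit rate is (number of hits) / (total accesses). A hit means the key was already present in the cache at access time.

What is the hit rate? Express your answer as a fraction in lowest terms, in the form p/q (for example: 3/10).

Answer: 5/14

Derivation:
FIFO simulation (capacity=2):
  1. access hen: MISS. Cache (old->new): [hen]
  2. access kiwi: MISS. Cache (old->new): [hen kiwi]
  3. access kiwi: HIT. Cache (old->new): [hen kiwi]
  4. access peach: MISS, evict hen. Cache (old->new): [kiwi peach]
  5. access kiwi: HIT. Cache (old->new): [kiwi peach]
  6. access hen: MISS, evict kiwi. Cache (old->new): [peach hen]
  7. access kiwi: MISS, evict peach. Cache (old->new): [hen kiwi]
  8. access mango: MISS, evict hen. Cache (old->new): [kiwi mango]
  9. access mango: HIT. Cache (old->new): [kiwi mango]
  10. access hen: MISS, evict kiwi. Cache (old->new): [mango hen]
  11. access kiwi: MISS, evict mango. Cache (old->new): [hen kiwi]
  12. access peach: MISS, evict hen. Cache (old->new): [kiwi peach]
  13. access mango: MISS, evict kiwi. Cache (old->new): [peach mango]
  14. access hen: MISS, evict peach. Cache (old->new): [mango hen]
  15. access mango: HIT. Cache (old->new): [mango hen]
  16. access mango: HIT. Cache (old->new): [mango hen]
  17. access hen: HIT. Cache (old->new): [mango hen]
  18. access hen: HIT. Cache (old->new): [mango hen]
  19. access peach: MISS, evict mango. Cache (old->new): [hen peach]
  20. access peach: HIT. Cache (old->new): [hen peach]
  21. access mango: MISS, evict hen. Cache (old->new): [peach mango]
  22. access mango: HIT. Cache (old->new): [peach mango]
  23. access hen: MISS, evict peach. Cache (old->new): [mango hen]
  24. access peach: MISS, evict mango. Cache (old->new): [hen peach]
  25. access mango: MISS, evict hen. Cache (old->new): [peach mango]
  26. access mango: HIT. Cache (old->new): [peach mango]
  27. access hen: MISS, evict peach. Cache (old->new): [mango hen]
  28. access kiwi: MISS, evict mango. Cache (old->new): [hen kiwi]
Total: 10 hits, 18 misses, 16 evictions

Hit rate = 10/28 = 5/14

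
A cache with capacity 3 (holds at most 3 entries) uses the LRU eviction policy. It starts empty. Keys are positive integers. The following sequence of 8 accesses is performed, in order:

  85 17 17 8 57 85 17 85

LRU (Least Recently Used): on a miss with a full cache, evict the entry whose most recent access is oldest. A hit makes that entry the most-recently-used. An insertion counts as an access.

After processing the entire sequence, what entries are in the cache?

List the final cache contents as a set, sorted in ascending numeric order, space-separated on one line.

LRU simulation (capacity=3):
  1. access 85: MISS. Cache (LRU->MRU): [85]
  2. access 17: MISS. Cache (LRU->MRU): [85 17]
  3. access 17: HIT. Cache (LRU->MRU): [85 17]
  4. access 8: MISS. Cache (LRU->MRU): [85 17 8]
  5. access 57: MISS, evict 85. Cache (LRU->MRU): [17 8 57]
  6. access 85: MISS, evict 17. Cache (LRU->MRU): [8 57 85]
  7. access 17: MISS, evict 8. Cache (LRU->MRU): [57 85 17]
  8. access 85: HIT. Cache (LRU->MRU): [57 17 85]
Total: 2 hits, 6 misses, 3 evictions

Answer: 17 57 85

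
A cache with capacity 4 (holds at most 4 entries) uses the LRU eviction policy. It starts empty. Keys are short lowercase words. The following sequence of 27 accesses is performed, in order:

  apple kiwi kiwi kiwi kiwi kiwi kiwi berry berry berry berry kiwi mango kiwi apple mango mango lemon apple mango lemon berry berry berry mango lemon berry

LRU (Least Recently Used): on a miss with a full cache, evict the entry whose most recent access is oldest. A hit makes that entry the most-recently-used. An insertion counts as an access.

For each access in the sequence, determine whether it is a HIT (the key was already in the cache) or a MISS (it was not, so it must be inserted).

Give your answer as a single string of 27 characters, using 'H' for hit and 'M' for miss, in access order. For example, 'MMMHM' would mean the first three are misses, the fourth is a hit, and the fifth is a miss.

LRU simulation (capacity=4):
  1. access apple: MISS. Cache (LRU->MRU): [apple]
  2. access kiwi: MISS. Cache (LRU->MRU): [apple kiwi]
  3. access kiwi: HIT. Cache (LRU->MRU): [apple kiwi]
  4. access kiwi: HIT. Cache (LRU->MRU): [apple kiwi]
  5. access kiwi: HIT. Cache (LRU->MRU): [apple kiwi]
  6. access kiwi: HIT. Cache (LRU->MRU): [apple kiwi]
  7. access kiwi: HIT. Cache (LRU->MRU): [apple kiwi]
  8. access berry: MISS. Cache (LRU->MRU): [apple kiwi berry]
  9. access berry: HIT. Cache (LRU->MRU): [apple kiwi berry]
  10. access berry: HIT. Cache (LRU->MRU): [apple kiwi berry]
  11. access berry: HIT. Cache (LRU->MRU): [apple kiwi berry]
  12. access kiwi: HIT. Cache (LRU->MRU): [apple berry kiwi]
  13. access mango: MISS. Cache (LRU->MRU): [apple berry kiwi mango]
  14. access kiwi: HIT. Cache (LRU->MRU): [apple berry mango kiwi]
  15. access apple: HIT. Cache (LRU->MRU): [berry mango kiwi apple]
  16. access mango: HIT. Cache (LRU->MRU): [berry kiwi apple mango]
  17. access mango: HIT. Cache (LRU->MRU): [berry kiwi apple mango]
  18. access lemon: MISS, evict berry. Cache (LRU->MRU): [kiwi apple mango lemon]
  19. access apple: HIT. Cache (LRU->MRU): [kiwi mango lemon apple]
  20. access mango: HIT. Cache (LRU->MRU): [kiwi lemon apple mango]
  21. access lemon: HIT. Cache (LRU->MRU): [kiwi apple mango lemon]
  22. access berry: MISS, evict kiwi. Cache (LRU->MRU): [apple mango lemon berry]
  23. access berry: HIT. Cache (LRU->MRU): [apple mango lemon berry]
  24. access berry: HIT. Cache (LRU->MRU): [apple mango lemon berry]
  25. access mango: HIT. Cache (LRU->MRU): [apple lemon berry mango]
  26. access lemon: HIT. Cache (LRU->MRU): [apple berry mango lemon]
  27. access berry: HIT. Cache (LRU->MRU): [apple mango lemon berry]
Total: 21 hits, 6 misses, 2 evictions

Answer: MMHHHHHMHHHHMHHHHMHHHMHHHHH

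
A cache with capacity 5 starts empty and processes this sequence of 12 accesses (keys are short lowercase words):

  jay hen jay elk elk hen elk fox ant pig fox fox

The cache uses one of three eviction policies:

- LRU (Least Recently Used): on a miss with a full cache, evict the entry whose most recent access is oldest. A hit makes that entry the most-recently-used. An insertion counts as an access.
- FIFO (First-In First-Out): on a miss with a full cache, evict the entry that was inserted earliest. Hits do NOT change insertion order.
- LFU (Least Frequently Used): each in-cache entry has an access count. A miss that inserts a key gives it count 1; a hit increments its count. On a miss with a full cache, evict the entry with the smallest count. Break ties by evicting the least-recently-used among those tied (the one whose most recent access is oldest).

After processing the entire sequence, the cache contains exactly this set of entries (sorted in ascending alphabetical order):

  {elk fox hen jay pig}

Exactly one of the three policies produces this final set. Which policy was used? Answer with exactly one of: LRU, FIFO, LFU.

Simulating under each policy and comparing final sets:
  LRU: final set = {ant elk fox hen pig} -> differs
  FIFO: final set = {ant elk fox hen pig} -> differs
  LFU: final set = {elk fox hen jay pig} -> MATCHES target
Only LFU produces the target set.

Answer: LFU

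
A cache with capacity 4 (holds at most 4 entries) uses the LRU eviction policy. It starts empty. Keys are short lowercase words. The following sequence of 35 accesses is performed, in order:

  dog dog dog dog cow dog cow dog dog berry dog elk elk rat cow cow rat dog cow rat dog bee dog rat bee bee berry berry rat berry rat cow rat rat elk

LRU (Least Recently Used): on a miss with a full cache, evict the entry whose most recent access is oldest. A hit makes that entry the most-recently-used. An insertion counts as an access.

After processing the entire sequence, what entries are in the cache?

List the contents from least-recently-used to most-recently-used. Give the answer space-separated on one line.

LRU simulation (capacity=4):
  1. access dog: MISS. Cache (LRU->MRU): [dog]
  2. access dog: HIT. Cache (LRU->MRU): [dog]
  3. access dog: HIT. Cache (LRU->MRU): [dog]
  4. access dog: HIT. Cache (LRU->MRU): [dog]
  5. access cow: MISS. Cache (LRU->MRU): [dog cow]
  6. access dog: HIT. Cache (LRU->MRU): [cow dog]
  7. access cow: HIT. Cache (LRU->MRU): [dog cow]
  8. access dog: HIT. Cache (LRU->MRU): [cow dog]
  9. access dog: HIT. Cache (LRU->MRU): [cow dog]
  10. access berry: MISS. Cache (LRU->MRU): [cow dog berry]
  11. access dog: HIT. Cache (LRU->MRU): [cow berry dog]
  12. access elk: MISS. Cache (LRU->MRU): [cow berry dog elk]
  13. access elk: HIT. Cache (LRU->MRU): [cow berry dog elk]
  14. access rat: MISS, evict cow. Cache (LRU->MRU): [berry dog elk rat]
  15. access cow: MISS, evict berry. Cache (LRU->MRU): [dog elk rat cow]
  16. access cow: HIT. Cache (LRU->MRU): [dog elk rat cow]
  17. access rat: HIT. Cache (LRU->MRU): [dog elk cow rat]
  18. access dog: HIT. Cache (LRU->MRU): [elk cow rat dog]
  19. access cow: HIT. Cache (LRU->MRU): [elk rat dog cow]
  20. access rat: HIT. Cache (LRU->MRU): [elk dog cow rat]
  21. access dog: HIT. Cache (LRU->MRU): [elk cow rat dog]
  22. access bee: MISS, evict elk. Cache (LRU->MRU): [cow rat dog bee]
  23. access dog: HIT. Cache (LRU->MRU): [cow rat bee dog]
  24. access rat: HIT. Cache (LRU->MRU): [cow bee dog rat]
  25. access bee: HIT. Cache (LRU->MRU): [cow dog rat bee]
  26. access bee: HIT. Cache (LRU->MRU): [cow dog rat bee]
  27. access berry: MISS, evict cow. Cache (LRU->MRU): [dog rat bee berry]
  28. access berry: HIT. Cache (LRU->MRU): [dog rat bee berry]
  29. access rat: HIT. Cache (LRU->MRU): [dog bee berry rat]
  30. access berry: HIT. Cache (LRU->MRU): [dog bee rat berry]
  31. access rat: HIT. Cache (LRU->MRU): [dog bee berry rat]
  32. access cow: MISS, evict dog. Cache (LRU->MRU): [bee berry rat cow]
  33. access rat: HIT. Cache (LRU->MRU): [bee berry cow rat]
  34. access rat: HIT. Cache (LRU->MRU): [bee berry cow rat]
  35. access elk: MISS, evict bee. Cache (LRU->MRU): [berry cow rat elk]
Total: 25 hits, 10 misses, 6 evictions

Answer: berry cow rat elk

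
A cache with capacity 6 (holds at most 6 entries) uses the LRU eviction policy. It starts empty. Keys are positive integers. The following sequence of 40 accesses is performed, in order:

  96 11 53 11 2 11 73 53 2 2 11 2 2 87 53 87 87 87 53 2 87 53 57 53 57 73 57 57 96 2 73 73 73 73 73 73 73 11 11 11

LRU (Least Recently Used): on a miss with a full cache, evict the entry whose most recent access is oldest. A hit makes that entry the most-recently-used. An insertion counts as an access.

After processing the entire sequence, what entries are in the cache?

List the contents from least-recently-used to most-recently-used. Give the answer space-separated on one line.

Answer: 53 57 96 2 73 11

Derivation:
LRU simulation (capacity=6):
  1. access 96: MISS. Cache (LRU->MRU): [96]
  2. access 11: MISS. Cache (LRU->MRU): [96 11]
  3. access 53: MISS. Cache (LRU->MRU): [96 11 53]
  4. access 11: HIT. Cache (LRU->MRU): [96 53 11]
  5. access 2: MISS. Cache (LRU->MRU): [96 53 11 2]
  6. access 11: HIT. Cache (LRU->MRU): [96 53 2 11]
  7. access 73: MISS. Cache (LRU->MRU): [96 53 2 11 73]
  8. access 53: HIT. Cache (LRU->MRU): [96 2 11 73 53]
  9. access 2: HIT. Cache (LRU->MRU): [96 11 73 53 2]
  10. access 2: HIT. Cache (LRU->MRU): [96 11 73 53 2]
  11. access 11: HIT. Cache (LRU->MRU): [96 73 53 2 11]
  12. access 2: HIT. Cache (LRU->MRU): [96 73 53 11 2]
  13. access 2: HIT. Cache (LRU->MRU): [96 73 53 11 2]
  14. access 87: MISS. Cache (LRU->MRU): [96 73 53 11 2 87]
  15. access 53: HIT. Cache (LRU->MRU): [96 73 11 2 87 53]
  16. access 87: HIT. Cache (LRU->MRU): [96 73 11 2 53 87]
  17. access 87: HIT. Cache (LRU->MRU): [96 73 11 2 53 87]
  18. access 87: HIT. Cache (LRU->MRU): [96 73 11 2 53 87]
  19. access 53: HIT. Cache (LRU->MRU): [96 73 11 2 87 53]
  20. access 2: HIT. Cache (LRU->MRU): [96 73 11 87 53 2]
  21. access 87: HIT. Cache (LRU->MRU): [96 73 11 53 2 87]
  22. access 53: HIT. Cache (LRU->MRU): [96 73 11 2 87 53]
  23. access 57: MISS, evict 96. Cache (LRU->MRU): [73 11 2 87 53 57]
  24. access 53: HIT. Cache (LRU->MRU): [73 11 2 87 57 53]
  25. access 57: HIT. Cache (LRU->MRU): [73 11 2 87 53 57]
  26. access 73: HIT. Cache (LRU->MRU): [11 2 87 53 57 73]
  27. access 57: HIT. Cache (LRU->MRU): [11 2 87 53 73 57]
  28. access 57: HIT. Cache (LRU->MRU): [11 2 87 53 73 57]
  29. access 96: MISS, evict 11. Cache (LRU->MRU): [2 87 53 73 57 96]
  30. access 2: HIT. Cache (LRU->MRU): [87 53 73 57 96 2]
  31. access 73: HIT. Cache (LRU->MRU): [87 53 57 96 2 73]
  32. access 73: HIT. Cache (LRU->MRU): [87 53 57 96 2 73]
  33. access 73: HIT. Cache (LRU->MRU): [87 53 57 96 2 73]
  34. access 73: HIT. Cache (LRU->MRU): [87 53 57 96 2 73]
  35. access 73: HIT. Cache (LRU->MRU): [87 53 57 96 2 73]
  36. access 73: HIT. Cache (LRU->MRU): [87 53 57 96 2 73]
  37. access 73: HIT. Cache (LRU->MRU): [87 53 57 96 2 73]
  38. access 11: MISS, evict 87. Cache (LRU->MRU): [53 57 96 2 73 11]
  39. access 11: HIT. Cache (LRU->MRU): [53 57 96 2 73 11]
  40. access 11: HIT. Cache (LRU->MRU): [53 57 96 2 73 11]
Total: 31 hits, 9 misses, 3 evictions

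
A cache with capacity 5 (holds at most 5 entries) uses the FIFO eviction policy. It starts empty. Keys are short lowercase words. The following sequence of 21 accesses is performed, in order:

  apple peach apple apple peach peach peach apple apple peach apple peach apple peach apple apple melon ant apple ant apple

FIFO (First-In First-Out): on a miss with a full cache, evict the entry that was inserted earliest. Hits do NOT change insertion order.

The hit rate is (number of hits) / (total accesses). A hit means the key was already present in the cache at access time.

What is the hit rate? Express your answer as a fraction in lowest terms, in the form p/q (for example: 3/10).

Answer: 17/21

Derivation:
FIFO simulation (capacity=5):
  1. access apple: MISS. Cache (old->new): [apple]
  2. access peach: MISS. Cache (old->new): [apple peach]
  3. access apple: HIT. Cache (old->new): [apple peach]
  4. access apple: HIT. Cache (old->new): [apple peach]
  5. access peach: HIT. Cache (old->new): [apple peach]
  6. access peach: HIT. Cache (old->new): [apple peach]
  7. access peach: HIT. Cache (old->new): [apple peach]
  8. access apple: HIT. Cache (old->new): [apple peach]
  9. access apple: HIT. Cache (old->new): [apple peach]
  10. access peach: HIT. Cache (old->new): [apple peach]
  11. access apple: HIT. Cache (old->new): [apple peach]
  12. access peach: HIT. Cache (old->new): [apple peach]
  13. access apple: HIT. Cache (old->new): [apple peach]
  14. access peach: HIT. Cache (old->new): [apple peach]
  15. access apple: HIT. Cache (old->new): [apple peach]
  16. access apple: HIT. Cache (old->new): [apple peach]
  17. access melon: MISS. Cache (old->new): [apple peach melon]
  18. access ant: MISS. Cache (old->new): [apple peach melon ant]
  19. access apple: HIT. Cache (old->new): [apple peach melon ant]
  20. access ant: HIT. Cache (old->new): [apple peach melon ant]
  21. access apple: HIT. Cache (old->new): [apple peach melon ant]
Total: 17 hits, 4 misses, 0 evictions

Hit rate = 17/21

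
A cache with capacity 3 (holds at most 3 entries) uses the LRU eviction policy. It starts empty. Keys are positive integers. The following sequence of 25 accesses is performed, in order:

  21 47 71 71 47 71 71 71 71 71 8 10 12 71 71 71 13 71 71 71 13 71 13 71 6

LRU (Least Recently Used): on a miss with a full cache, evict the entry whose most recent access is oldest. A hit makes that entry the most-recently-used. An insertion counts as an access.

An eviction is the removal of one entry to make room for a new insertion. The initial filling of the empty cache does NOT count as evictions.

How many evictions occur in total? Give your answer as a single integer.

LRU simulation (capacity=3):
  1. access 21: MISS. Cache (LRU->MRU): [21]
  2. access 47: MISS. Cache (LRU->MRU): [21 47]
  3. access 71: MISS. Cache (LRU->MRU): [21 47 71]
  4. access 71: HIT. Cache (LRU->MRU): [21 47 71]
  5. access 47: HIT. Cache (LRU->MRU): [21 71 47]
  6. access 71: HIT. Cache (LRU->MRU): [21 47 71]
  7. access 71: HIT. Cache (LRU->MRU): [21 47 71]
  8. access 71: HIT. Cache (LRU->MRU): [21 47 71]
  9. access 71: HIT. Cache (LRU->MRU): [21 47 71]
  10. access 71: HIT. Cache (LRU->MRU): [21 47 71]
  11. access 8: MISS, evict 21. Cache (LRU->MRU): [47 71 8]
  12. access 10: MISS, evict 47. Cache (LRU->MRU): [71 8 10]
  13. access 12: MISS, evict 71. Cache (LRU->MRU): [8 10 12]
  14. access 71: MISS, evict 8. Cache (LRU->MRU): [10 12 71]
  15. access 71: HIT. Cache (LRU->MRU): [10 12 71]
  16. access 71: HIT. Cache (LRU->MRU): [10 12 71]
  17. access 13: MISS, evict 10. Cache (LRU->MRU): [12 71 13]
  18. access 71: HIT. Cache (LRU->MRU): [12 13 71]
  19. access 71: HIT. Cache (LRU->MRU): [12 13 71]
  20. access 71: HIT. Cache (LRU->MRU): [12 13 71]
  21. access 13: HIT. Cache (LRU->MRU): [12 71 13]
  22. access 71: HIT. Cache (LRU->MRU): [12 13 71]
  23. access 13: HIT. Cache (LRU->MRU): [12 71 13]
  24. access 71: HIT. Cache (LRU->MRU): [12 13 71]
  25. access 6: MISS, evict 12. Cache (LRU->MRU): [13 71 6]
Total: 16 hits, 9 misses, 6 evictions

Answer: 6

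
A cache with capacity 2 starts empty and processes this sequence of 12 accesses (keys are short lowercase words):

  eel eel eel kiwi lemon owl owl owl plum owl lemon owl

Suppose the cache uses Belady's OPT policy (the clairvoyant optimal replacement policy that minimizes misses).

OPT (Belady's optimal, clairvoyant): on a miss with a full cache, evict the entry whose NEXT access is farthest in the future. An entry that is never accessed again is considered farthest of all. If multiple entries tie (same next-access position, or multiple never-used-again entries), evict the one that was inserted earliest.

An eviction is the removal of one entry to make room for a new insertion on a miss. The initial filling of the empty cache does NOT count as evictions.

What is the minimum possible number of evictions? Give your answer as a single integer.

Answer: 4

Derivation:
OPT (Belady) simulation (capacity=2):
  1. access eel: MISS. Cache: [eel]
  2. access eel: HIT. Next use of eel: step 3. Cache: [eel]
  3. access eel: HIT. Next use of eel: never. Cache: [eel]
  4. access kiwi: MISS. Cache: [eel kiwi]
  5. access lemon: MISS, evict eel (next use: never). Cache: [kiwi lemon]
  6. access owl: MISS, evict kiwi (next use: never). Cache: [lemon owl]
  7. access owl: HIT. Next use of owl: step 8. Cache: [lemon owl]
  8. access owl: HIT. Next use of owl: step 10. Cache: [lemon owl]
  9. access plum: MISS, evict lemon (next use: step 11). Cache: [owl plum]
  10. access owl: HIT. Next use of owl: step 12. Cache: [owl plum]
  11. access lemon: MISS, evict plum (next use: never). Cache: [owl lemon]
  12. access owl: HIT. Next use of owl: never. Cache: [owl lemon]
Total: 6 hits, 6 misses, 4 evictions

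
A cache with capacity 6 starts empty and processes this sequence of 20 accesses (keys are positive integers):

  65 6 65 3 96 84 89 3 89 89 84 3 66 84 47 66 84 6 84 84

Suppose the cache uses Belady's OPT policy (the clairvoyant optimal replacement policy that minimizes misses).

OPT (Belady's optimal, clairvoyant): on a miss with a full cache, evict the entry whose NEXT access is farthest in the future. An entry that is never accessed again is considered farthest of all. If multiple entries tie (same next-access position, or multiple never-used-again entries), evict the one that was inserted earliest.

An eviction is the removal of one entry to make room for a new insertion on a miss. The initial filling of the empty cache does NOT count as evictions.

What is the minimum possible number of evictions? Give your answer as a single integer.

Answer: 2

Derivation:
OPT (Belady) simulation (capacity=6):
  1. access 65: MISS. Cache: [65]
  2. access 6: MISS. Cache: [65 6]
  3. access 65: HIT. Next use of 65: never. Cache: [65 6]
  4. access 3: MISS. Cache: [65 6 3]
  5. access 96: MISS. Cache: [65 6 3 96]
  6. access 84: MISS. Cache: [65 6 3 96 84]
  7. access 89: MISS. Cache: [65 6 3 96 84 89]
  8. access 3: HIT. Next use of 3: step 12. Cache: [65 6 3 96 84 89]
  9. access 89: HIT. Next use of 89: step 10. Cache: [65 6 3 96 84 89]
  10. access 89: HIT. Next use of 89: never. Cache: [65 6 3 96 84 89]
  11. access 84: HIT. Next use of 84: step 14. Cache: [65 6 3 96 84 89]
  12. access 3: HIT. Next use of 3: never. Cache: [65 6 3 96 84 89]
  13. access 66: MISS, evict 65 (next use: never). Cache: [6 3 96 84 89 66]
  14. access 84: HIT. Next use of 84: step 17. Cache: [6 3 96 84 89 66]
  15. access 47: MISS, evict 3 (next use: never). Cache: [6 96 84 89 66 47]
  16. access 66: HIT. Next use of 66: never. Cache: [6 96 84 89 66 47]
  17. access 84: HIT. Next use of 84: step 19. Cache: [6 96 84 89 66 47]
  18. access 6: HIT. Next use of 6: never. Cache: [6 96 84 89 66 47]
  19. access 84: HIT. Next use of 84: step 20. Cache: [6 96 84 89 66 47]
  20. access 84: HIT. Next use of 84: never. Cache: [6 96 84 89 66 47]
Total: 12 hits, 8 misses, 2 evictions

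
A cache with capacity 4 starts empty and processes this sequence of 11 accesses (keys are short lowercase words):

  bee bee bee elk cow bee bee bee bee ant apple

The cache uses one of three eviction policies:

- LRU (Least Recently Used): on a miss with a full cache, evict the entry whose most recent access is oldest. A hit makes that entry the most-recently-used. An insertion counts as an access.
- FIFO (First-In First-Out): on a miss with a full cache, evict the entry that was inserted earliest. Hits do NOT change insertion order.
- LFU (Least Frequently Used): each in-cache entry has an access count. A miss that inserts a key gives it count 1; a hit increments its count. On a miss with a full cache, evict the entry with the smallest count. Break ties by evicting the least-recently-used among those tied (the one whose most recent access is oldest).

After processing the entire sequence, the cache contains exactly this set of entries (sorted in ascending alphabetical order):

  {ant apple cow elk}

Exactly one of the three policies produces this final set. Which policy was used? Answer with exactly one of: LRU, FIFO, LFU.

Simulating under each policy and comparing final sets:
  LRU: final set = {ant apple bee cow} -> differs
  FIFO: final set = {ant apple cow elk} -> MATCHES target
  LFU: final set = {ant apple bee cow} -> differs
Only FIFO produces the target set.

Answer: FIFO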